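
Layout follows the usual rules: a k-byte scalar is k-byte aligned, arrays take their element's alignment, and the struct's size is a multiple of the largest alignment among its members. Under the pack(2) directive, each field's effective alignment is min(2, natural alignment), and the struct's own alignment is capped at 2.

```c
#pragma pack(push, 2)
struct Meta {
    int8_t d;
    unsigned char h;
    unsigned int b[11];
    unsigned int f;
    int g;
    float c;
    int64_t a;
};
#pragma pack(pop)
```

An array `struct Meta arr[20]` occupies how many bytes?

1320

d at 0 (size 1, align 1) → ends 1
h at 1 (size 1, align 1) → ends 2
b at 2 (size 44, align 2) → ends 46
f at 46 (size 4, align 2) → ends 50
g at 50 (size 4, align 2) → ends 54
c at 54 (size 4, align 2) → ends 58
a at 58 (size 8, align 2) → ends 66
total 66 bytes, alignment 2
array of 20: 20 × 66 = 1320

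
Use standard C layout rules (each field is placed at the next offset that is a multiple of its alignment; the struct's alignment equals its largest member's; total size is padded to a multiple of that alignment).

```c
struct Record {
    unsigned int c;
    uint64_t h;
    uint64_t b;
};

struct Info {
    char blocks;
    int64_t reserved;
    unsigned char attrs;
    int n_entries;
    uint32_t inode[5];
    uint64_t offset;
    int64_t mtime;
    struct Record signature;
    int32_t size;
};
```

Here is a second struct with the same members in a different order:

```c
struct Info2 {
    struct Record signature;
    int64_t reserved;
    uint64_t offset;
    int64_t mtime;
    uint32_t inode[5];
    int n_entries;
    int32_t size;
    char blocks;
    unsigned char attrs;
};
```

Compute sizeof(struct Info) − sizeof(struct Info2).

16

Record: 0..4  c  (4B, 4-aligned); 4..8  -- padding (4B); 8..16  h  (8B, 8-aligned); 16..24  b  (8B, 8-aligned); sizeof = 24, alignof = 8
0..1  blocks  (1B, 1-aligned)
1..8  -- padding (7B)
8..16  reserved  (8B, 8-aligned)
16..17  attrs  (1B, 1-aligned)
17..20  -- padding (3B)
20..24  n_entries  (4B, 4-aligned)
24..44  inode  (20B, 4-aligned)
44..48  -- padding (4B)
48..56  offset  (8B, 8-aligned)
56..64  mtime  (8B, 8-aligned)
64..88  signature  (24B, 8-aligned)
88..92  size  (4B, 4-aligned)
92..96  -- tail padding (4B)
sizeof = 96, alignof = 8
— Info2 —
0..24  signature  (24B, 8-aligned)
24..32  reserved  (8B, 8-aligned)
32..40  offset  (8B, 8-aligned)
40..48  mtime  (8B, 8-aligned)
48..68  inode  (20B, 4-aligned)
68..72  n_entries  (4B, 4-aligned)
72..76  size  (4B, 4-aligned)
76..77  blocks  (1B, 1-aligned)
77..78  attrs  (1B, 1-aligned)
78..80  -- tail padding (2B)
sizeof = 80, alignof = 8
96 − 80 = 16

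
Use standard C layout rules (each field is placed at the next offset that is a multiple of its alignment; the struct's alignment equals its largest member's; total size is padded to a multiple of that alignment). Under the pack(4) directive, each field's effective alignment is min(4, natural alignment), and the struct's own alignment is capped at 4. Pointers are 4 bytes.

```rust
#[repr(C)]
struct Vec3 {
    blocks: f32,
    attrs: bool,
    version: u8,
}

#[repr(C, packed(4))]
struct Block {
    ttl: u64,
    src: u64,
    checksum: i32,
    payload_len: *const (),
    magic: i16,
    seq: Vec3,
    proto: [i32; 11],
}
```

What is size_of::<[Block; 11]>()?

880

Vec3: blocks at 0 (size 4, align 4) → ends 4; attrs at 4 (size 1, align 1) → ends 5; version at 5 (size 1, align 1) → ends 6; tail pad 2 to reach multiple of 4; total 8 bytes, alignment 4
ttl at 0 (size 8, align 4) → ends 8
src at 8 (size 8, align 4) → ends 16
checksum at 16 (size 4, align 4) → ends 20
payload_len at 20 (size 4, align 4) → ends 24
magic at 24 (size 2, align 2) → ends 26
pad 2 to align 4 for seq
seq at 28 (size 8, align 4) → ends 36
proto at 36 (size 44, align 4) → ends 80
total 80 bytes, alignment 4
array of 11: 11 × 80 = 880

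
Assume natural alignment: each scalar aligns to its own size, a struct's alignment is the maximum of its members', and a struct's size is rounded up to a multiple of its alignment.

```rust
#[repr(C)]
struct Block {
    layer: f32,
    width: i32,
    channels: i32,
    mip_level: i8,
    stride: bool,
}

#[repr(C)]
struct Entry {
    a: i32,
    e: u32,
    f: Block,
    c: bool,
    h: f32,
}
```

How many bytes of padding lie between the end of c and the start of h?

3

Block: @0: layer [4B, align 4] → 4; @4: width [4B, align 4] → 8; @8: channels [4B, align 4] → 12; @12: mip_level [1B, align 1] → 13; @13: stride [1B, align 1] → 14; +2 tail pad (align 4); size 16, align 4
@0: a [4B, align 4] → 4
@4: e [4B, align 4] → 8
@8: f [16B, align 4] → 24
@24: c [1B, align 1] → 25
+3 pad (align 4)
@28: h [4B, align 4] → 32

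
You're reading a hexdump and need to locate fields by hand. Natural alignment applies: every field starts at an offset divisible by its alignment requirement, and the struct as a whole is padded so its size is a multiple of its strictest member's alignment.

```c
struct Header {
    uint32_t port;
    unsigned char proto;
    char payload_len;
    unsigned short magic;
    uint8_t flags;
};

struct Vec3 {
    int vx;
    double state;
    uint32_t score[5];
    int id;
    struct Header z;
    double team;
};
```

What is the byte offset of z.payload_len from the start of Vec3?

45

Header: port at 0 (size 4, align 4) → ends 4; proto at 4 (size 1, align 1) → ends 5; payload_len at 5 (size 1, align 1) → ends 6; magic at 6 (size 2, align 2) → ends 8; flags at 8 (size 1, align 1) → ends 9; tail pad 3 to reach multiple of 4; total 12 bytes, alignment 4
vx at 0 (size 4, align 4) → ends 4
pad 4 to align 8 for state
state at 8 (size 8, align 8) → ends 16
score at 16 (size 20, align 4) → ends 36
id at 36 (size 4, align 4) → ends 40
z at 40 (size 12, align 4) → ends 52
within Header: payload_len at 5
40 + 5 = 45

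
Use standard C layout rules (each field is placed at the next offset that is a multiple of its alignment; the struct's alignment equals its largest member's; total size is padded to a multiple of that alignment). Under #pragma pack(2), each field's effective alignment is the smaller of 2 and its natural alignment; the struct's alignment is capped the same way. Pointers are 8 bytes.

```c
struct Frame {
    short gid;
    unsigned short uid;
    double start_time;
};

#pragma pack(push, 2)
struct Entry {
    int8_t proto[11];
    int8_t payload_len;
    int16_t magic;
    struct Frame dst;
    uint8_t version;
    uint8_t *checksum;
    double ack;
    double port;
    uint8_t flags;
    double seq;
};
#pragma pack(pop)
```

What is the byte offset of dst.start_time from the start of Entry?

Frame: 0..2  gid  (2B, 2-aligned); 2..4  uid  (2B, 2-aligned); 4..8  -- padding (4B); 8..16  start_time  (8B, 8-aligned); sizeof = 16, alignof = 8
0..11  proto  (11B, 1-aligned)
11..12  payload_len  (1B, 1-aligned)
12..14  magic  (2B, 2-aligned)
14..30  dst  (16B, 2-aligned)
within Frame: start_time at 8
14 + 8 = 22

22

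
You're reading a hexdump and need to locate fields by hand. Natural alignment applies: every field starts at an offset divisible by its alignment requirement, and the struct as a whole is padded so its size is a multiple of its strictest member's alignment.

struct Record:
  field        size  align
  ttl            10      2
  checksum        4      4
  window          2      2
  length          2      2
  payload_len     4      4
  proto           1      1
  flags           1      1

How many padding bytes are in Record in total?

4

0..10  ttl  (10B, 2-aligned)
10..12  -- padding (2B)
12..16  checksum  (4B, 4-aligned)
16..18  window  (2B, 2-aligned)
18..20  length  (2B, 2-aligned)
20..24  payload_len  (4B, 4-aligned)
24..25  proto  (1B, 1-aligned)
25..26  flags  (1B, 1-aligned)
26..28  -- tail padding (2B)
sizeof = 28, alignof = 4
data bytes 24, size 28 → padding 4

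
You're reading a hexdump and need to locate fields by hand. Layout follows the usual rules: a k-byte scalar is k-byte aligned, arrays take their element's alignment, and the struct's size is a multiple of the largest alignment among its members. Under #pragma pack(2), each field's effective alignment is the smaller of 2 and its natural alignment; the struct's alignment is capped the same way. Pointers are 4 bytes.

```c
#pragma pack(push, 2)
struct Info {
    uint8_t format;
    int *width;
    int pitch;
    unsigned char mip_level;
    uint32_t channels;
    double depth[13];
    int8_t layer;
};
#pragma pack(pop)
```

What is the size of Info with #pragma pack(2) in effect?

@0: format [1B, align 1] → 1
+1 pad (align 2)
@2: width [4B, align 2] → 6
@6: pitch [4B, align 2] → 10
@10: mip_level [1B, align 1] → 11
+1 pad (align 2)
@12: channels [4B, align 2] → 16
@16: depth [104B, align 2] → 120
@120: layer [1B, align 1] → 121
+1 tail pad (align 2)
size 122, align 2

122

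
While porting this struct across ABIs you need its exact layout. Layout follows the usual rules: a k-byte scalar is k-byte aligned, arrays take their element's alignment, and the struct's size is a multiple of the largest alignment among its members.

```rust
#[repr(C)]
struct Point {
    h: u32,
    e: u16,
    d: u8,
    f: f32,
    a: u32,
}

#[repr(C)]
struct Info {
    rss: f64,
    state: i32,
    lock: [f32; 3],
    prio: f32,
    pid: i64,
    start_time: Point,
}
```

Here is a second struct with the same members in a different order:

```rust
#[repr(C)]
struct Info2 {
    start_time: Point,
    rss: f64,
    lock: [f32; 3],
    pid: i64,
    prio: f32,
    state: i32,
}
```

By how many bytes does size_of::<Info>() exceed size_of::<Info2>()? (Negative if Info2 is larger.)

Point: 0..4  h  (4B, 4-aligned); 4..6  e  (2B, 2-aligned); 6..7  d  (1B, 1-aligned); 7..8  -- padding (1B); 8..12  f  (4B, 4-aligned); 12..16  a  (4B, 4-aligned); sizeof = 16, alignof = 4
0..8  rss  (8B, 8-aligned)
8..12  state  (4B, 4-aligned)
12..24  lock  (12B, 4-aligned)
24..28  prio  (4B, 4-aligned)
28..32  -- padding (4B)
32..40  pid  (8B, 8-aligned)
40..56  start_time  (16B, 4-aligned)
sizeof = 56, alignof = 8
— Info2 —
0..16  start_time  (16B, 4-aligned)
16..24  rss  (8B, 8-aligned)
24..36  lock  (12B, 4-aligned)
36..40  -- padding (4B)
40..48  pid  (8B, 8-aligned)
48..52  prio  (4B, 4-aligned)
52..56  state  (4B, 4-aligned)
sizeof = 56, alignof = 8
56 − 56 = 0

0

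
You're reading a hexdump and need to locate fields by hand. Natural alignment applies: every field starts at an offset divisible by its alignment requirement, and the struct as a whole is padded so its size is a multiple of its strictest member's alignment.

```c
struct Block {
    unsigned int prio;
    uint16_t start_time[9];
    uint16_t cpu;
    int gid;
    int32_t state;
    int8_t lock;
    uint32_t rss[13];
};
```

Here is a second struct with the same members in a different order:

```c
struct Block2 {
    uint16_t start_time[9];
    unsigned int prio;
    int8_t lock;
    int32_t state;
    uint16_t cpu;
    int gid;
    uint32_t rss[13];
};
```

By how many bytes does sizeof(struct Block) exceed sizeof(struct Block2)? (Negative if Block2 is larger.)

0..4  prio  (4B, 4-aligned)
4..22  start_time  (18B, 2-aligned)
22..24  cpu  (2B, 2-aligned)
24..28  gid  (4B, 4-aligned)
28..32  state  (4B, 4-aligned)
32..33  lock  (1B, 1-aligned)
33..36  -- padding (3B)
36..88  rss  (52B, 4-aligned)
sizeof = 88, alignof = 4
— Block2 —
0..18  start_time  (18B, 2-aligned)
18..20  -- padding (2B)
20..24  prio  (4B, 4-aligned)
24..25  lock  (1B, 1-aligned)
25..28  -- padding (3B)
28..32  state  (4B, 4-aligned)
32..34  cpu  (2B, 2-aligned)
34..36  -- padding (2B)
36..40  gid  (4B, 4-aligned)
40..92  rss  (52B, 4-aligned)
sizeof = 92, alignof = 4
88 − 92 = -4

-4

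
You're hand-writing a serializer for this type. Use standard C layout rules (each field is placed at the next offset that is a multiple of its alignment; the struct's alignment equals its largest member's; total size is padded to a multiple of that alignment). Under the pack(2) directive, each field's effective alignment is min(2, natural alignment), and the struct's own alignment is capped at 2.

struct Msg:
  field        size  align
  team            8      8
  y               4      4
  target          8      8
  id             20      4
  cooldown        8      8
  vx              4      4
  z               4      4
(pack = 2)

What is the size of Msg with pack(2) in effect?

56

team at 0 (size 8, align 2) → ends 8
y at 8 (size 4, align 2) → ends 12
target at 12 (size 8, align 2) → ends 20
id at 20 (size 20, align 2) → ends 40
cooldown at 40 (size 8, align 2) → ends 48
vx at 48 (size 4, align 2) → ends 52
z at 52 (size 4, align 2) → ends 56
total 56 bytes, alignment 2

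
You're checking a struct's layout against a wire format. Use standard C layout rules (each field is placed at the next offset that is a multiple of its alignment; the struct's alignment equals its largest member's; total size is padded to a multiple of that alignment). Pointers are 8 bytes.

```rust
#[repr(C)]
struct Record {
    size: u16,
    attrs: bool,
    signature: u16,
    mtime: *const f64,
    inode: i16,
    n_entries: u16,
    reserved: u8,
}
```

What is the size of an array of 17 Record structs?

408

@0: size [2B, align 2] → 2
@2: attrs [1B, align 1] → 3
+1 pad (align 2)
@4: signature [2B, align 2] → 6
+2 pad (align 8)
@8: mtime [8B, align 8] → 16
@16: inode [2B, align 2] → 18
@18: n_entries [2B, align 2] → 20
@20: reserved [1B, align 1] → 21
+3 tail pad (align 8)
size 24, align 8
array of 17: 17 × 24 = 408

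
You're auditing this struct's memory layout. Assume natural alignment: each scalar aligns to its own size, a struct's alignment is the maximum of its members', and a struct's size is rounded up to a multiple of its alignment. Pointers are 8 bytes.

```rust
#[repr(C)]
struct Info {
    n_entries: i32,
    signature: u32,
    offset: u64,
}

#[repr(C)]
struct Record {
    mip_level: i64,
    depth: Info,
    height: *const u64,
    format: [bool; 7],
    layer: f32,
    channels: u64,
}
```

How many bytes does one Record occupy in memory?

56 bytes

Info: n_entries at 0 (size 4, align 4) → ends 4; signature at 4 (size 4, align 4) → ends 8; offset at 8 (size 8, align 8) → ends 16; total 16 bytes, alignment 8
mip_level at 0 (size 8, align 8) → ends 8
depth at 8 (size 16, align 8) → ends 24
height at 24 (size 8, align 8) → ends 32
format at 32 (size 7, align 1) → ends 39
pad 1 to align 4 for layer
layer at 40 (size 4, align 4) → ends 44
pad 4 to align 8 for channels
channels at 48 (size 8, align 8) → ends 56
total 56 bytes, alignment 8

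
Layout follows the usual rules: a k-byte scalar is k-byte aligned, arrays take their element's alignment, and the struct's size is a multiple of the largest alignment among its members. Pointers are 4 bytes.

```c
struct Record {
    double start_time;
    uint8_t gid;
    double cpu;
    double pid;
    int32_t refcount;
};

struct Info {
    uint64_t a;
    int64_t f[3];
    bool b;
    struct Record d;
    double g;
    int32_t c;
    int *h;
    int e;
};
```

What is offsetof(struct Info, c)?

Record: 0..8  start_time  (8B, 8-aligned); 8..9  gid  (1B, 1-aligned); 9..16  -- padding (7B); 16..24  cpu  (8B, 8-aligned); 24..32  pid  (8B, 8-aligned); 32..36  refcount  (4B, 4-aligned); 36..40  -- tail padding (4B); sizeof = 40, alignof = 8
0..8  a  (8B, 8-aligned)
8..32  f  (24B, 8-aligned)
32..33  b  (1B, 1-aligned)
33..40  -- padding (7B)
40..80  d  (40B, 8-aligned)
80..88  g  (8B, 8-aligned)
88..92  c  (4B, 4-aligned)

88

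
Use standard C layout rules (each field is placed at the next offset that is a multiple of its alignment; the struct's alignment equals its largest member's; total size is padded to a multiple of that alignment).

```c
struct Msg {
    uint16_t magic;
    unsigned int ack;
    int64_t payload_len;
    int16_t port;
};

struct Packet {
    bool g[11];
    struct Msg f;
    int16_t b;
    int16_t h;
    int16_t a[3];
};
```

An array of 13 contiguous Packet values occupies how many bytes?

728

Msg: magic at 0 (size 2, align 2) → ends 2; pad 2 to align 4 for ack; ack at 4 (size 4, align 4) → ends 8; payload_len at 8 (size 8, align 8) → ends 16; port at 16 (size 2, align 2) → ends 18; tail pad 6 to reach multiple of 8; total 24 bytes, alignment 8
g at 0 (size 11, align 1) → ends 11
pad 5 to align 8 for f
f at 16 (size 24, align 8) → ends 40
b at 40 (size 2, align 2) → ends 42
h at 42 (size 2, align 2) → ends 44
a at 44 (size 6, align 2) → ends 50
tail pad 6 to reach multiple of 8
total 56 bytes, alignment 8
array of 13: 13 × 56 = 728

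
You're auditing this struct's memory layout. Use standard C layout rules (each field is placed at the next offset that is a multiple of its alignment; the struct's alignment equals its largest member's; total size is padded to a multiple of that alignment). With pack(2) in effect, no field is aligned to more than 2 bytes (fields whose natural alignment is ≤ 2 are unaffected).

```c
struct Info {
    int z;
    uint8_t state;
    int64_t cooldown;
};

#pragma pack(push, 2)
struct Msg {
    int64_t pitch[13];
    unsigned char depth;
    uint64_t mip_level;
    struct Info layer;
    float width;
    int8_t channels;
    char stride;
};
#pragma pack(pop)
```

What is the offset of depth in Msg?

Info: @0: z [4B, align 4] → 4; @4: state [1B, align 1] → 5; +3 pad (align 8); @8: cooldown [8B, align 8] → 16; size 16, align 8
@0: pitch [104B, align 2] → 104
@104: depth [1B, align 1] → 105

104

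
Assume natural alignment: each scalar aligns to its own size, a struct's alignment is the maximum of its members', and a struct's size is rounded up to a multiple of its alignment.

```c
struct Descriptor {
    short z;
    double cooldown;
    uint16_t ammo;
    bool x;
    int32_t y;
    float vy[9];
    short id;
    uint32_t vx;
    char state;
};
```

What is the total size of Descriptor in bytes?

0..2  z  (2B, 2-aligned)
2..8  -- padding (6B)
8..16  cooldown  (8B, 8-aligned)
16..18  ammo  (2B, 2-aligned)
18..19  x  (1B, 1-aligned)
19..20  -- padding (1B)
20..24  y  (4B, 4-aligned)
24..60  vy  (36B, 4-aligned)
60..62  id  (2B, 2-aligned)
62..64  -- padding (2B)
64..68  vx  (4B, 4-aligned)
68..69  state  (1B, 1-aligned)
69..72  -- tail padding (3B)
sizeof = 72, alignof = 8

72 bytes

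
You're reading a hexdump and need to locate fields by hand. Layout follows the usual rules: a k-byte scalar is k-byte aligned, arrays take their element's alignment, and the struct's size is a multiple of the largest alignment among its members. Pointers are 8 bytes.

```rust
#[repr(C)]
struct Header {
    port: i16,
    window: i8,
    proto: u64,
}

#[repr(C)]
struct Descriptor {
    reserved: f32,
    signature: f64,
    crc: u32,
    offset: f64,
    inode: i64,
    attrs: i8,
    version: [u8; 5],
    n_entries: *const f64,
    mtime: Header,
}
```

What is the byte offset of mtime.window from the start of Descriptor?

58

Header: @0: port [2B, align 2] → 2; @2: window [1B, align 1] → 3; +5 pad (align 8); @8: proto [8B, align 8] → 16; size 16, align 8
@0: reserved [4B, align 4] → 4
+4 pad (align 8)
@8: signature [8B, align 8] → 16
@16: crc [4B, align 4] → 20
+4 pad (align 8)
@24: offset [8B, align 8] → 32
@32: inode [8B, align 8] → 40
@40: attrs [1B, align 1] → 41
@41: version [5B, align 1] → 46
+2 pad (align 8)
@48: n_entries [8B, align 8] → 56
@56: mtime [16B, align 8] → 72
within Header: window at 2
56 + 2 = 58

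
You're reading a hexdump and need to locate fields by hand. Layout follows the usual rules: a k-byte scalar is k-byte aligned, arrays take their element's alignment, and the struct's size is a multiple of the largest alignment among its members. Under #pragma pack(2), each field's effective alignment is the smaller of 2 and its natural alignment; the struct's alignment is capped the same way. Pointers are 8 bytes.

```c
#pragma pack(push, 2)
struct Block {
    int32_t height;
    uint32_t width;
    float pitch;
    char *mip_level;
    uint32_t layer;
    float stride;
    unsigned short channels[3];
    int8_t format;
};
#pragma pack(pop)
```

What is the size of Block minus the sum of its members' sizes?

0..4  height  (4B, 2-aligned)
4..8  width  (4B, 2-aligned)
8..12  pitch  (4B, 2-aligned)
12..20  mip_level  (8B, 2-aligned)
20..24  layer  (4B, 2-aligned)
24..28  stride  (4B, 2-aligned)
28..34  channels  (6B, 2-aligned)
34..35  format  (1B, 1-aligned)
35..36  -- tail padding (1B)
sizeof = 36, alignof = 2
data bytes 35, size 36 → padding 1

1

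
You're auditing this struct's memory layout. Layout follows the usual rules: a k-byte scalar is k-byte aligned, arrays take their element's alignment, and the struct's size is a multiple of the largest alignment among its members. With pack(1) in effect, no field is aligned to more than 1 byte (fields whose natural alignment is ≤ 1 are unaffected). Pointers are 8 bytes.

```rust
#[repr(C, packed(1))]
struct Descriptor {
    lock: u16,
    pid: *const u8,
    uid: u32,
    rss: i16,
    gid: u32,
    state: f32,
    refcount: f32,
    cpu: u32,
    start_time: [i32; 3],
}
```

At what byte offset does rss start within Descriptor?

lock at 0 (size 2, align 1) → ends 2
pid at 2 (size 8, align 1) → ends 10
uid at 10 (size 4, align 1) → ends 14
rss at 14 (size 2, align 1) → ends 16

14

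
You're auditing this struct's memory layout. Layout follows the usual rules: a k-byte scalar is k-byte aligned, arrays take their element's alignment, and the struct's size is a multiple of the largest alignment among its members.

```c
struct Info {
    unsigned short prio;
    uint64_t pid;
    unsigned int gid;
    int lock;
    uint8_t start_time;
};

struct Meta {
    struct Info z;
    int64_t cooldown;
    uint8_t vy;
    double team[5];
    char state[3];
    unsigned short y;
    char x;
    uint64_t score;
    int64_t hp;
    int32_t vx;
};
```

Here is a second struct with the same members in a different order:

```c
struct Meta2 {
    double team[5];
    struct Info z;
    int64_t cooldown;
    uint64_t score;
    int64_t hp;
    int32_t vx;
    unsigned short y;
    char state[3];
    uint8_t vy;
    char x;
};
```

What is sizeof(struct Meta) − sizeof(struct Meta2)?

Info: @0: prio [2B, align 2] → 2; +6 pad (align 8); @8: pid [8B, align 8] → 16; @16: gid [4B, align 4] → 20; @20: lock [4B, align 4] → 24; @24: start_time [1B, align 1] → 25; +7 tail pad (align 8); size 32, align 8
@0: z [32B, align 8] → 32
@32: cooldown [8B, align 8] → 40
@40: vy [1B, align 1] → 41
+7 pad (align 8)
@48: team [40B, align 8] → 88
@88: state [3B, align 1] → 91
+1 pad (align 2)
@92: y [2B, align 2] → 94
@94: x [1B, align 1] → 95
+1 pad (align 8)
@96: score [8B, align 8] → 104
@104: hp [8B, align 8] → 112
@112: vx [4B, align 4] → 116
+4 tail pad (align 8)
size 120, align 8
— Meta2 —
@0: team [40B, align 8] → 40
@40: z [32B, align 8] → 72
@72: cooldown [8B, align 8] → 80
@80: score [8B, align 8] → 88
@88: hp [8B, align 8] → 96
@96: vx [4B, align 4] → 100
@100: y [2B, align 2] → 102
@102: state [3B, align 1] → 105
@105: vy [1B, align 1] → 106
@106: x [1B, align 1] → 107
+5 tail pad (align 8)
size 112, align 8
120 − 112 = 8

8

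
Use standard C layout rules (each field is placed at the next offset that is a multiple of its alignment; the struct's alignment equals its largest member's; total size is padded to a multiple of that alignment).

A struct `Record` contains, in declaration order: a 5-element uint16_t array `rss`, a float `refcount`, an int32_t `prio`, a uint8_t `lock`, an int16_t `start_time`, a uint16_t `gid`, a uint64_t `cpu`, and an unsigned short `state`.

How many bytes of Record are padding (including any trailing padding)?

15

@0: rss [10B, align 2] → 10
+2 pad (align 4)
@12: refcount [4B, align 4] → 16
@16: prio [4B, align 4] → 20
@20: lock [1B, align 1] → 21
+1 pad (align 2)
@22: start_time [2B, align 2] → 24
@24: gid [2B, align 2] → 26
+6 pad (align 8)
@32: cpu [8B, align 8] → 40
@40: state [2B, align 2] → 42
+6 tail pad (align 8)
size 48, align 8
data bytes 33, size 48 → padding 15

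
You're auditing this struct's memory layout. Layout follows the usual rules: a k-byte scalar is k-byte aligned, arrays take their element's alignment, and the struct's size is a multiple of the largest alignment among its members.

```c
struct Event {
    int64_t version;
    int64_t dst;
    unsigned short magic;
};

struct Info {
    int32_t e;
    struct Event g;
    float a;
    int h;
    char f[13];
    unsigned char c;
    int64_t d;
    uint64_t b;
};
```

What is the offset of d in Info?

Event: version at 0 (size 8, align 8) → ends 8; dst at 8 (size 8, align 8) → ends 16; magic at 16 (size 2, align 2) → ends 18; tail pad 6 to reach multiple of 8; total 24 bytes, alignment 8
e at 0 (size 4, align 4) → ends 4
pad 4 to align 8 for g
g at 8 (size 24, align 8) → ends 32
a at 32 (size 4, align 4) → ends 36
h at 36 (size 4, align 4) → ends 40
f at 40 (size 13, align 1) → ends 53
c at 53 (size 1, align 1) → ends 54
pad 2 to align 8 for d
d at 56 (size 8, align 8) → ends 64

56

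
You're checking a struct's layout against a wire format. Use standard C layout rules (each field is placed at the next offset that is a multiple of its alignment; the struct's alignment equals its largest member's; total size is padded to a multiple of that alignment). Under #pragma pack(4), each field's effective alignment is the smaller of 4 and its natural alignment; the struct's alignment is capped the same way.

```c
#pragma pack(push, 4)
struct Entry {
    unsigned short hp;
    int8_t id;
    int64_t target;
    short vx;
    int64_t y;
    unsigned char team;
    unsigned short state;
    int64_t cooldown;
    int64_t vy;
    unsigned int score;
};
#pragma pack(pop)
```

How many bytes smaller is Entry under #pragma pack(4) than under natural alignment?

natural layout:
  @0: hp [2B, align 2] → 2
  @2: id [1B, align 1] → 3
  +5 pad (align 8)
  @8: target [8B, align 8] → 16
  @16: vx [2B, align 2] → 18
  +6 pad (align 8)
  @24: y [8B, align 8] → 32
  @32: team [1B, align 1] → 33
  +1 pad (align 2)
  @34: state [2B, align 2] → 36
  +4 pad (align 8)
  @40: cooldown [8B, align 8] → 48
  @48: vy [8B, align 8] → 56
  @56: score [4B, align 4] → 60
  +4 tail pad (align 8)
  size 64, align 8
packed(4) layout:
  @0: hp [2B, align 2] → 2
  @2: id [1B, align 1] → 3
  +1 pad (align 4)
  @4: target [8B, align 4] → 12
  @12: vx [2B, align 2] → 14
  +2 pad (align 4)
  @16: y [8B, align 4] → 24
  @24: team [1B, align 1] → 25
  +1 pad (align 2)
  @26: state [2B, align 2] → 28
  @28: cooldown [8B, align 4] → 36
  @36: vy [8B, align 4] → 44
  @44: score [4B, align 4] → 48
  size 48, align 4
64 − 48 = 16

16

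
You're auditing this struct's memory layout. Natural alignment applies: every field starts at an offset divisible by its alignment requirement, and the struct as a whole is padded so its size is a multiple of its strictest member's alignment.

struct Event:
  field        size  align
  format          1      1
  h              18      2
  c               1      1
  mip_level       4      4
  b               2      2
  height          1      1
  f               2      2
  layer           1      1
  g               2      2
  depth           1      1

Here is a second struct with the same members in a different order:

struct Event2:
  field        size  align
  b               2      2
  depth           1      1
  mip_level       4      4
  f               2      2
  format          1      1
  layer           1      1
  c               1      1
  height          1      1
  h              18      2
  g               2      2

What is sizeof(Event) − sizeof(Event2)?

format at 0 (size 1, align 1) → ends 1
pad 1 to align 2 for h
h at 2 (size 18, align 2) → ends 20
c at 20 (size 1, align 1) → ends 21
pad 3 to align 4 for mip_level
mip_level at 24 (size 4, align 4) → ends 28
b at 28 (size 2, align 2) → ends 30
height at 30 (size 1, align 1) → ends 31
pad 1 to align 2 for f
f at 32 (size 2, align 2) → ends 34
layer at 34 (size 1, align 1) → ends 35
pad 1 to align 2 for g
g at 36 (size 2, align 2) → ends 38
depth at 38 (size 1, align 1) → ends 39
tail pad 1 to reach multiple of 4
total 40 bytes, alignment 4
— Event2 —
b at 0 (size 2, align 2) → ends 2
depth at 2 (size 1, align 1) → ends 3
pad 1 to align 4 for mip_level
mip_level at 4 (size 4, align 4) → ends 8
f at 8 (size 2, align 2) → ends 10
format at 10 (size 1, align 1) → ends 11
layer at 11 (size 1, align 1) → ends 12
c at 12 (size 1, align 1) → ends 13
height at 13 (size 1, align 1) → ends 14
h at 14 (size 18, align 2) → ends 32
g at 32 (size 2, align 2) → ends 34
tail pad 2 to reach multiple of 4
total 36 bytes, alignment 4
40 − 36 = 4

4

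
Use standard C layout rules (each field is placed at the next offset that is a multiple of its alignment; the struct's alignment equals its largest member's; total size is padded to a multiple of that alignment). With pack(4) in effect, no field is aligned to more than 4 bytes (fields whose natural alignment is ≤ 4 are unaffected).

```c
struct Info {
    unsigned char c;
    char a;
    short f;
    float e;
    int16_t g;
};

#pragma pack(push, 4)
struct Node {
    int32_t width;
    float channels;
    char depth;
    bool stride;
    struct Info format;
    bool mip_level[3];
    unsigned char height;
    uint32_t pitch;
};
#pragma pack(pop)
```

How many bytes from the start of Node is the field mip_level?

24

Info: c at 0 (size 1, align 1) → ends 1; a at 1 (size 1, align 1) → ends 2; f at 2 (size 2, align 2) → ends 4; e at 4 (size 4, align 4) → ends 8; g at 8 (size 2, align 2) → ends 10; tail pad 2 to reach multiple of 4; total 12 bytes, alignment 4
width at 0 (size 4, align 4) → ends 4
channels at 4 (size 4, align 4) → ends 8
depth at 8 (size 1, align 1) → ends 9
stride at 9 (size 1, align 1) → ends 10
pad 2 to align 4 for format
format at 12 (size 12, align 4) → ends 24
mip_level at 24 (size 3, align 1) → ends 27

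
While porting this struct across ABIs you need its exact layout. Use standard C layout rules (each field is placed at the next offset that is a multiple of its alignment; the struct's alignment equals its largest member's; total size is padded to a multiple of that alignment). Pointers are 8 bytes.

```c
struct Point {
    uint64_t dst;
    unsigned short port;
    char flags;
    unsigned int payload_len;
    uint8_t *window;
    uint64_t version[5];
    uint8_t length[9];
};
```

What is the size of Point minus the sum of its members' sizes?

0..8  dst  (8B, 8-aligned)
8..10  port  (2B, 2-aligned)
10..11  flags  (1B, 1-aligned)
11..12  -- padding (1B)
12..16  payload_len  (4B, 4-aligned)
16..24  window  (8B, 8-aligned)
24..64  version  (40B, 8-aligned)
64..73  length  (9B, 1-aligned)
73..80  -- tail padding (7B)
sizeof = 80, alignof = 8
data bytes 72, size 80 → padding 8

8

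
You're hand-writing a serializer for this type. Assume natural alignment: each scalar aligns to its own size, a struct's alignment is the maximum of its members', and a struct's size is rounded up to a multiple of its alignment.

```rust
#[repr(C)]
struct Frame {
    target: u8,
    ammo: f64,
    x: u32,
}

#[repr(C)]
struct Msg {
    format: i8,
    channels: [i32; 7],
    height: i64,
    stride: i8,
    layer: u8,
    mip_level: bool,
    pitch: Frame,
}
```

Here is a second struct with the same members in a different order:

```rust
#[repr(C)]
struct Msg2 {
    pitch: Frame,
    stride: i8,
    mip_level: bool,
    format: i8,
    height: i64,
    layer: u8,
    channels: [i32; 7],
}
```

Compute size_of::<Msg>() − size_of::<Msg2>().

0

Frame: target at 0 (size 1, align 1) → ends 1; pad 7 to align 8 for ammo; ammo at 8 (size 8, align 8) → ends 16; x at 16 (size 4, align 4) → ends 20; tail pad 4 to reach multiple of 8; total 24 bytes, alignment 8
format at 0 (size 1, align 1) → ends 1
pad 3 to align 4 for channels
channels at 4 (size 28, align 4) → ends 32
height at 32 (size 8, align 8) → ends 40
stride at 40 (size 1, align 1) → ends 41
layer at 41 (size 1, align 1) → ends 42
mip_level at 42 (size 1, align 1) → ends 43
pad 5 to align 8 for pitch
pitch at 48 (size 24, align 8) → ends 72
total 72 bytes, alignment 8
— Msg2 —
pitch at 0 (size 24, align 8) → ends 24
stride at 24 (size 1, align 1) → ends 25
mip_level at 25 (size 1, align 1) → ends 26
format at 26 (size 1, align 1) → ends 27
pad 5 to align 8 for height
height at 32 (size 8, align 8) → ends 40
layer at 40 (size 1, align 1) → ends 41
pad 3 to align 4 for channels
channels at 44 (size 28, align 4) → ends 72
total 72 bytes, alignment 8
72 − 72 = 0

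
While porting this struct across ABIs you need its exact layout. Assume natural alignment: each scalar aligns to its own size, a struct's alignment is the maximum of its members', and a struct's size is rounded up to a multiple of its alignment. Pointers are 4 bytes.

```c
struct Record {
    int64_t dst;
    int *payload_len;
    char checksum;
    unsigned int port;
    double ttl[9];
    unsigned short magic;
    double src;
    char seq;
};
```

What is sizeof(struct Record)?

120

dst at 0 (size 8, align 8) → ends 8
payload_len at 8 (size 4, align 4) → ends 12
checksum at 12 (size 1, align 1) → ends 13
pad 3 to align 4 for port
port at 16 (size 4, align 4) → ends 20
pad 4 to align 8 for ttl
ttl at 24 (size 72, align 8) → ends 96
magic at 96 (size 2, align 2) → ends 98
pad 6 to align 8 for src
src at 104 (size 8, align 8) → ends 112
seq at 112 (size 1, align 1) → ends 113
tail pad 7 to reach multiple of 8
total 120 bytes, alignment 8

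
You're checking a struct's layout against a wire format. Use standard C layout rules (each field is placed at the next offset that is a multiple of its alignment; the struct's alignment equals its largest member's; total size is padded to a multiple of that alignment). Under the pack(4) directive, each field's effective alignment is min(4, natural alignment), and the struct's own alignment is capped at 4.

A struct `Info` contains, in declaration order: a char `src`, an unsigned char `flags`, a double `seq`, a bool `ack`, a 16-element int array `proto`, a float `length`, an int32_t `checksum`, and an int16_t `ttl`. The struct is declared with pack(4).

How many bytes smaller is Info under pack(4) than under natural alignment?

4

natural layout:
  @0: src [1B, align 1] → 1
  @1: flags [1B, align 1] → 2
  +6 pad (align 8)
  @8: seq [8B, align 8] → 16
  @16: ack [1B, align 1] → 17
  +3 pad (align 4)
  @20: proto [64B, align 4] → 84
  @84: length [4B, align 4] → 88
  @88: checksum [4B, align 4] → 92
  @92: ttl [2B, align 2] → 94
  +2 tail pad (align 8)
  size 96, align 8
packed(4) layout:
  @0: src [1B, align 1] → 1
  @1: flags [1B, align 1] → 2
  +2 pad (align 4)
  @4: seq [8B, align 4] → 12
  @12: ack [1B, align 1] → 13
  +3 pad (align 4)
  @16: proto [64B, align 4] → 80
  @80: length [4B, align 4] → 84
  @84: checksum [4B, align 4] → 88
  @88: ttl [2B, align 2] → 90
  +2 tail pad (align 4)
  size 92, align 4
96 − 92 = 4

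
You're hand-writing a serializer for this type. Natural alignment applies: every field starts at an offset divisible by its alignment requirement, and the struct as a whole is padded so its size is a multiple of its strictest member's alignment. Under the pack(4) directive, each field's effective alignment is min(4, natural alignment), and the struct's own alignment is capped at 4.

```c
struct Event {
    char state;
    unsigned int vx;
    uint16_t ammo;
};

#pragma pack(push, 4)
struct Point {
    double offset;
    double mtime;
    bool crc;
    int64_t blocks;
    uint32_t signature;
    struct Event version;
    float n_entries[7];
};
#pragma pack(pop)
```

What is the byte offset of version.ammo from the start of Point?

40

Event: state at 0 (size 1, align 1) → ends 1; pad 3 to align 4 for vx; vx at 4 (size 4, align 4) → ends 8; ammo at 8 (size 2, align 2) → ends 10; tail pad 2 to reach multiple of 4; total 12 bytes, alignment 4
offset at 0 (size 8, align 4) → ends 8
mtime at 8 (size 8, align 4) → ends 16
crc at 16 (size 1, align 1) → ends 17
pad 3 to align 4 for blocks
blocks at 20 (size 8, align 4) → ends 28
signature at 28 (size 4, align 4) → ends 32
version at 32 (size 12, align 4) → ends 44
within Event: ammo at 8
32 + 8 = 40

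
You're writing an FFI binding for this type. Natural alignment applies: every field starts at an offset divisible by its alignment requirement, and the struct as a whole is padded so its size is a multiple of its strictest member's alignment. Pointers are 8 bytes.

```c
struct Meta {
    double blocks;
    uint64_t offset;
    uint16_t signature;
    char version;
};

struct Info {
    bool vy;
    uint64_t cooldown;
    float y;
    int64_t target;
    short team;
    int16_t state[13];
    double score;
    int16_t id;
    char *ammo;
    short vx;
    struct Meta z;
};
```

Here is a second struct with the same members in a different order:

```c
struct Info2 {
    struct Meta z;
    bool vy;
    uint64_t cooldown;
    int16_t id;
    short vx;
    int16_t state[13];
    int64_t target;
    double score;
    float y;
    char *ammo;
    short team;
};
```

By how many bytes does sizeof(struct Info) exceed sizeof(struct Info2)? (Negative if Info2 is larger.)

Meta: blocks at 0 (size 8, align 8) → ends 8; offset at 8 (size 8, align 8) → ends 16; signature at 16 (size 2, align 2) → ends 18; version at 18 (size 1, align 1) → ends 19; tail pad 5 to reach multiple of 8; total 24 bytes, alignment 8
vy at 0 (size 1, align 1) → ends 1
pad 7 to align 8 for cooldown
cooldown at 8 (size 8, align 8) → ends 16
y at 16 (size 4, align 4) → ends 20
pad 4 to align 8 for target
target at 24 (size 8, align 8) → ends 32
team at 32 (size 2, align 2) → ends 34
state at 34 (size 26, align 2) → ends 60
pad 4 to align 8 for score
score at 64 (size 8, align 8) → ends 72
id at 72 (size 2, align 2) → ends 74
pad 6 to align 8 for ammo
ammo at 80 (size 8, align 8) → ends 88
vx at 88 (size 2, align 2) → ends 90
pad 6 to align 8 for z
z at 96 (size 24, align 8) → ends 120
total 120 bytes, alignment 8
— Info2 —
z at 0 (size 24, align 8) → ends 24
vy at 24 (size 1, align 1) → ends 25
pad 7 to align 8 for cooldown
cooldown at 32 (size 8, align 8) → ends 40
id at 40 (size 2, align 2) → ends 42
vx at 42 (size 2, align 2) → ends 44
state at 44 (size 26, align 2) → ends 70
pad 2 to align 8 for target
target at 72 (size 8, align 8) → ends 80
score at 80 (size 8, align 8) → ends 88
y at 88 (size 4, align 4) → ends 92
pad 4 to align 8 for ammo
ammo at 96 (size 8, align 8) → ends 104
team at 104 (size 2, align 2) → ends 106
tail pad 6 to reach multiple of 8
total 112 bytes, alignment 8
120 − 112 = 8

8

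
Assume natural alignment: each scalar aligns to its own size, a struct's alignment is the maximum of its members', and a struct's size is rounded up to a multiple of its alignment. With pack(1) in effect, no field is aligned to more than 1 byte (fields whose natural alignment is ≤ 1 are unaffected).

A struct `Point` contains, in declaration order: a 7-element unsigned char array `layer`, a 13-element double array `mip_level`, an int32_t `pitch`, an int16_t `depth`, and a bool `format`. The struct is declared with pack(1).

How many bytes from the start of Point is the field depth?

115

@0: layer [7B, align 1] → 7
@7: mip_level [104B, align 1] → 111
@111: pitch [4B, align 1] → 115
@115: depth [2B, align 1] → 117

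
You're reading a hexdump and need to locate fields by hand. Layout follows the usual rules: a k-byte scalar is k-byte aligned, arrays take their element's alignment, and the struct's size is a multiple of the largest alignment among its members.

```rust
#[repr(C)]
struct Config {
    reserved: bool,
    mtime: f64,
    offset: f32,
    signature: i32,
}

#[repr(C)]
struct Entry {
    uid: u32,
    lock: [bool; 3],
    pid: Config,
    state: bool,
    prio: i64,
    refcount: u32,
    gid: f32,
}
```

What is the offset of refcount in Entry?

48

Config: @0: reserved [1B, align 1] → 1; +7 pad (align 8); @8: mtime [8B, align 8] → 16; @16: offset [4B, align 4] → 20; @20: signature [4B, align 4] → 24; size 24, align 8
@0: uid [4B, align 4] → 4
@4: lock [3B, align 1] → 7
+1 pad (align 8)
@8: pid [24B, align 8] → 32
@32: state [1B, align 1] → 33
+7 pad (align 8)
@40: prio [8B, align 8] → 48
@48: refcount [4B, align 4] → 52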